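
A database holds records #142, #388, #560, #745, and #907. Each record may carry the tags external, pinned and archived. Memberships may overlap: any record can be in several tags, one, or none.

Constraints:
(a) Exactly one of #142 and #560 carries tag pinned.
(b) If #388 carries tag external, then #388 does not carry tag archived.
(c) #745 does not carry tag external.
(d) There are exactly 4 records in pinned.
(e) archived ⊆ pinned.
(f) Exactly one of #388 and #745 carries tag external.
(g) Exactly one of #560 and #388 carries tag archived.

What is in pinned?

pinned = {#388, #560, #745, #907}

From (c): #745 ∉ external.
(f) (exactly one): #388 ∈ external.
(b): #388 ∉ archived.
(g) (exactly one): #560 ∈ archived.
(e) with #560 ∈ archived: #560 ∈ pinned.
(a) (exactly one): #142 ∉ pinned.
(d): only 4 candidates remain for pinned, so all are in.
(e) contrapositive: #142 ∉ archived.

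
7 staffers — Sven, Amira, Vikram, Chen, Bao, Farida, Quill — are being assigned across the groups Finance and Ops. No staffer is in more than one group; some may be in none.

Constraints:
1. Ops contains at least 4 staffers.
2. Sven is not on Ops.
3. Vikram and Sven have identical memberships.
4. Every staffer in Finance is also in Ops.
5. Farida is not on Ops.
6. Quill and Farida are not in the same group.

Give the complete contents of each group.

From (2): Sven ∉ Ops.
From (5): Farida ∉ Ops.
(3): Vikram matches Sven: Vikram ∉ Ops.
(4) contrapositive: Sven ∉ Finance.
(4) contrapositive: Vikram ∉ Finance.
(4) contrapositive: Farida ∉ Finance.
(1): only 4 candidates remain for Ops, so all are in.

Finance = {}; Ops = {Amira, Bao, Chen, Quill}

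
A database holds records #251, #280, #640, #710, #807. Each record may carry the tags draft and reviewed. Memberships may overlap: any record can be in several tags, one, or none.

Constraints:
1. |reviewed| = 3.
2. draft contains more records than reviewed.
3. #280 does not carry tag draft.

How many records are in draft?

4

From (3): #280 ∉ draft.
Suppose #251 ∉ draft: no assignment then satisfies all the clues, so #251 ∈ draft.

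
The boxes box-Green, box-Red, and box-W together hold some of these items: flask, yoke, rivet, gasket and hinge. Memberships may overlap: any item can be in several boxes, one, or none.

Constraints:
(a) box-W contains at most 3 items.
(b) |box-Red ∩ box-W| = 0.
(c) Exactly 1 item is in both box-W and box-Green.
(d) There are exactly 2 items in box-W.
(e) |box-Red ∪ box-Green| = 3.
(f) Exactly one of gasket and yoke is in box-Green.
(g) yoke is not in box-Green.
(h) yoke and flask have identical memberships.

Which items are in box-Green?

From (g): yoke ∉ box-Green.
(f) (exactly one): gasket ∈ box-Green.
(h): flask matches yoke: flask ∉ box-Green.
Suppose rivet ∈ box-Green: no assignment then satisfies all the clues, so rivet ∉ box-Green.

box-Green = {gasket}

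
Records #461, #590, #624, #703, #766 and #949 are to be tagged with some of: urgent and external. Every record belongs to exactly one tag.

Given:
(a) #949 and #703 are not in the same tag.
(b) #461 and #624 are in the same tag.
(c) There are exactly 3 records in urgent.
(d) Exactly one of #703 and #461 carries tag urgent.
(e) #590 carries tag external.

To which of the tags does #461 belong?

From (e): #590 ∈ external.
Suppose #461 ∉ urgent: no assignment then satisfies all the clues, so #461 ∈ urgent.

#461: urgent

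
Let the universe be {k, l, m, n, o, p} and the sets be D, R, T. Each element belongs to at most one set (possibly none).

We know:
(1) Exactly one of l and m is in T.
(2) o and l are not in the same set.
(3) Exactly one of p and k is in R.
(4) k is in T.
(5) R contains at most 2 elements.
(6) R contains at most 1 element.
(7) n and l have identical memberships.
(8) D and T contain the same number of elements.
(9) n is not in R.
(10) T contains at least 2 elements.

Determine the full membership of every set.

D = {l, n}; R = {p}; T = {k, m}

From (4): k ∈ T.
From (9): n ∉ R.
(3) (exactly one): p ∈ R.
(6): R already has 1, so the rest are out.
Suppose l ∉ D: no assignment then satisfies all the clues, so l ∈ D.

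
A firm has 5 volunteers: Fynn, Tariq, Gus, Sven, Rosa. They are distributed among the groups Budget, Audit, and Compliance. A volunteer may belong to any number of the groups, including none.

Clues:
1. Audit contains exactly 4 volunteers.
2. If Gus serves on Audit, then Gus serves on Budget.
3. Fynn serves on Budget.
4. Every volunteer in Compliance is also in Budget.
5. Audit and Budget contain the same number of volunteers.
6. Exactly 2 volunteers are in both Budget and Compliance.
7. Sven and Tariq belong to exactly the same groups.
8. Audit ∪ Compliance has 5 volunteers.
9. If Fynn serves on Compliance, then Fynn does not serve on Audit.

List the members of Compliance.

From (3): Fynn ∈ Budget.
Suppose Fynn ∉ Compliance: no assignment then satisfies all the clues, so Fynn ∈ Compliance.

Compliance = {Fynn, Gus}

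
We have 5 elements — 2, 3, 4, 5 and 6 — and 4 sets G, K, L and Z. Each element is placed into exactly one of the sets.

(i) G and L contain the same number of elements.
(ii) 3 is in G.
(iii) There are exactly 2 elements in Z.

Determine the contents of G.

G = {3}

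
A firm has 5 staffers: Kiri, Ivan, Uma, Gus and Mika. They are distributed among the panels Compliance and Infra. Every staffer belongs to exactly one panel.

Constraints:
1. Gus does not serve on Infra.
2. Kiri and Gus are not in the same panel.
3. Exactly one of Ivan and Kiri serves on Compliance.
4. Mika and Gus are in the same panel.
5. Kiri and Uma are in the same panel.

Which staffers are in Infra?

From (1): Gus ∉ Infra.
(4): Mika matches Gus: Mika ∉ Infra.
Only one panel left: Gus ∈ Compliance.
Only one panel left: Mika ∈ Compliance.
(2): Kiri ∉ Compliance.
(3) (exactly one): Ivan ∈ Compliance.
(5): Uma matches Kiri: Uma ∉ Compliance.
Only one panel left: Kiri ∈ Infra.
Only one panel left: Uma ∈ Infra.

Infra = {Kiri, Uma}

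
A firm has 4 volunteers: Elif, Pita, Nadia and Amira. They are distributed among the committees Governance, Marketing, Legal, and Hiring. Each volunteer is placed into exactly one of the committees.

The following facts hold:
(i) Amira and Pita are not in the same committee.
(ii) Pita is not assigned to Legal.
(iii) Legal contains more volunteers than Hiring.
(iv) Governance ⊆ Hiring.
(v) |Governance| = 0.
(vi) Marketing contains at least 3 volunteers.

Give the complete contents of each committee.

Governance = {}; Marketing = {Elif, Nadia, Pita}; Legal = {Amira}; Hiring = {}

From (ii): Pita ∉ Legal.
(v): Governance already has 0, so the rest are out.
Suppose Elif ∉ Marketing: no assignment then satisfies all the clues, so Elif ∈ Marketing.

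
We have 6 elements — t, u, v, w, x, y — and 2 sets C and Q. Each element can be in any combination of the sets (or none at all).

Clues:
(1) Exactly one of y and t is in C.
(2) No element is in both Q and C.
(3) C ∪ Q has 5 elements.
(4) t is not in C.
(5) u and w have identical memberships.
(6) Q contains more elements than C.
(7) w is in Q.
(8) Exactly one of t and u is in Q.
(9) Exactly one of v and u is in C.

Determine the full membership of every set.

C = {v, y}; Q = {u, w, x}

From (4): t ∉ C.
From (7): w ∈ Q.
(1) (exactly one): y ∈ C.
(2) (disjoint): w ∉ C.
(2) (disjoint): y ∉ Q.
(5): u matches w: u ∉ C.
(5): u matches w: u ∈ Q.
(8) (exactly one): t ∉ Q.
(9) (exactly one): v ∈ C.
(2) (disjoint): v ∉ Q.
Suppose x ∈ C: no assignment then satisfies all the clues, so x ∉ C.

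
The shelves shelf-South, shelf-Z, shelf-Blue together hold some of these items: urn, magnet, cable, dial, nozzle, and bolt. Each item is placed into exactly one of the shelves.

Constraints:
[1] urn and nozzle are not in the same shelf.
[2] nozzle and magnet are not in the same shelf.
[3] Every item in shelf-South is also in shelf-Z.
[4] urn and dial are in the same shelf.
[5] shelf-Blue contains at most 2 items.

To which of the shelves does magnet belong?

magnet: shelf-Z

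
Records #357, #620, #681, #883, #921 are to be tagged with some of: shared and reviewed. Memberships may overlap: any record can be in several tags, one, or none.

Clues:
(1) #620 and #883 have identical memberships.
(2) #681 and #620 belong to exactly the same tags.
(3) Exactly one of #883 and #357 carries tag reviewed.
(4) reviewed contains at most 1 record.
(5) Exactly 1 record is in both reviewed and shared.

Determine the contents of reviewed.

reviewed = {#357}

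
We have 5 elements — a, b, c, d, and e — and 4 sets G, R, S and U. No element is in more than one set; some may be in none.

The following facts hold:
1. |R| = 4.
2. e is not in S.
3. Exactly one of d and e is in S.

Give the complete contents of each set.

G = {}; R = {a, b, c, e}; S = {d}; U = {}

From (2): e ∉ S.
(3) (exactly one): d ∈ S.
(1): only 4 candidates remain for R, so all are in.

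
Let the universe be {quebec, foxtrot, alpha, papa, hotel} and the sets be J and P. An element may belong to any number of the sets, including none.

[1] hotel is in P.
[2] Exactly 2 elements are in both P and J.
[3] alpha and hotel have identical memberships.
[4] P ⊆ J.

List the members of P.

From (1): hotel ∈ P.
(3): alpha matches hotel: alpha ∈ P.
(4) with alpha ∈ P: alpha ∈ J.
(4) with hotel ∈ P: hotel ∈ J.
Suppose quebec ∈ P: no assignment then satisfies all the clues, so quebec ∉ P.

P = {alpha, hotel}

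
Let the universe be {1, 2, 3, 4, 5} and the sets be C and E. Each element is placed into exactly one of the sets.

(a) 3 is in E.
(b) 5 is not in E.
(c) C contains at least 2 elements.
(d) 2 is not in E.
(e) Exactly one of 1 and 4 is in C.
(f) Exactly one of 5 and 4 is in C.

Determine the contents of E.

E = {3, 4}

From (a): 3 ∈ E.
From (b): 5 ∉ E.
From (d): 2 ∉ E.
Only one set left: 2 ∈ C.
Only one set left: 5 ∈ C.
(f) (exactly one): 4 ∉ C.
Only one set left: 4 ∈ E.
(e) (exactly one): 1 ∈ C.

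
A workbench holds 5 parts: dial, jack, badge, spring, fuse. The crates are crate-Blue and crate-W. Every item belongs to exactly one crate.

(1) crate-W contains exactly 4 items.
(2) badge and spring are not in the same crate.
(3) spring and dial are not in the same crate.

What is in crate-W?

crate-W = {badge, dial, fuse, jack}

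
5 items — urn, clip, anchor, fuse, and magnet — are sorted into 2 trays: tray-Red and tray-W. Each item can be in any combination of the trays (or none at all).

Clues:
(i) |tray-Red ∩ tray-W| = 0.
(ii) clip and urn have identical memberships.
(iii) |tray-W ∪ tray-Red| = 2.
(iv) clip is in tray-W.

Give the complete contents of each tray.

tray-Red = {}; tray-W = {clip, urn}

From (iv): clip ∈ tray-W.
(ii): urn matches clip: urn ∈ tray-W.
Suppose urn ∈ tray-Red: no assignment then satisfies all the clues, so urn ∉ tray-Red.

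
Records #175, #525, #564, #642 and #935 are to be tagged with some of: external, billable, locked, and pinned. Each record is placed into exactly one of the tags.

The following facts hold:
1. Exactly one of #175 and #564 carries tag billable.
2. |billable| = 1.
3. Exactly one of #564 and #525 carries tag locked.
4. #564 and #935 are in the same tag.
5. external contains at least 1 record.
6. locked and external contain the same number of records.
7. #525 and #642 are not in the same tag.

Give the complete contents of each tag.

external = {#642}; billable = {#175}; locked = {#525}; pinned = {#564, #935}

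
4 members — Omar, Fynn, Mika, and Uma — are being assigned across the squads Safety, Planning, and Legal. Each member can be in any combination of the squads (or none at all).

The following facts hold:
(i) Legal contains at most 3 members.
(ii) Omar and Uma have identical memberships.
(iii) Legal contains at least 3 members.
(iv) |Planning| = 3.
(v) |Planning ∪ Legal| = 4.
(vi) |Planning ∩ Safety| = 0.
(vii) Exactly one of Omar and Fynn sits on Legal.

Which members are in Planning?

Planning = {Fynn, Omar, Uma}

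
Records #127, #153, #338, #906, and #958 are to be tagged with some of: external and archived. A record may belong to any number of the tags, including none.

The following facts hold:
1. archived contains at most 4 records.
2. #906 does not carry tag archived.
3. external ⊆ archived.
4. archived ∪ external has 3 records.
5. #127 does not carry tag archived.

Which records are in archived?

archived = {#153, #338, #958}

From (2): #906 ∉ archived.
From (5): #127 ∉ archived.
(3) contrapositive: #127 ∉ external.
(3) contrapositive: #906 ∉ external.
Suppose #153 ∉ archived: no assignment then satisfies all the clues, so #153 ∈ archived.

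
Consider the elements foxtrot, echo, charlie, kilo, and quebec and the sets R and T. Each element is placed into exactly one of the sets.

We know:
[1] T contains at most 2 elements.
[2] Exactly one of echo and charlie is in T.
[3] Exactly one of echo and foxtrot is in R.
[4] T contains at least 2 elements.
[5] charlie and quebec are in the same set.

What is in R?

R = {charlie, foxtrot, quebec}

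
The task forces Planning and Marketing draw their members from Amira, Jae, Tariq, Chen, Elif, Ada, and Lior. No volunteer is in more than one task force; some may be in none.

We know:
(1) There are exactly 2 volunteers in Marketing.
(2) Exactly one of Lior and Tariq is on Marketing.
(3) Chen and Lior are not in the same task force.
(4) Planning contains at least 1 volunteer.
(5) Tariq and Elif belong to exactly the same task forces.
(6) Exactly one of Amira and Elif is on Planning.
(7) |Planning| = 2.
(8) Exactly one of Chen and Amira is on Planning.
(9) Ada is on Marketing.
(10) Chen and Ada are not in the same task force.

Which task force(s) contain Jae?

From (9): Ada ∈ Marketing.
(10): Chen ∉ Marketing.
Suppose Jae ∉ Planning: no assignment then satisfies all the clues, so Jae ∈ Planning.

Jae: Planning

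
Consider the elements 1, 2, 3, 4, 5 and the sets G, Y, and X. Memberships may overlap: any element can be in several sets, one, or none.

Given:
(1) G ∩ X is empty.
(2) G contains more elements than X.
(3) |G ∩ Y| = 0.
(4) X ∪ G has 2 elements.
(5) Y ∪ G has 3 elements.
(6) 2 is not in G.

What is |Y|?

1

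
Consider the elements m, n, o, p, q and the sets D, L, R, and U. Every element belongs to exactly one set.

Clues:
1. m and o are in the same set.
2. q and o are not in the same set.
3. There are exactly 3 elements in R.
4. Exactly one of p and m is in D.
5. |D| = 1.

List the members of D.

D = {p}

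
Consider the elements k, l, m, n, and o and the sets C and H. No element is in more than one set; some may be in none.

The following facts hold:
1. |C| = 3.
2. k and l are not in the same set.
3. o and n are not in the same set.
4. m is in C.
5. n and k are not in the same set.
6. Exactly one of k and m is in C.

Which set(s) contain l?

From (4): m ∈ C.
(6) (exactly one): k ∉ C.
Suppose l ∉ C: no assignment then satisfies all the clues, so l ∈ C.

l: C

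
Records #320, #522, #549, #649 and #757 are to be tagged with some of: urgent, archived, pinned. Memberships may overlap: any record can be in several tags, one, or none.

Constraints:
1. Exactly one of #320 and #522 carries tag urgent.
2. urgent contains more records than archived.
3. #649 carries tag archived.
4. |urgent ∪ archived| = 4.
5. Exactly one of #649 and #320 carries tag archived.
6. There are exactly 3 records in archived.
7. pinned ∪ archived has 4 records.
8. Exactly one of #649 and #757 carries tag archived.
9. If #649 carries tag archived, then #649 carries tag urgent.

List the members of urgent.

urgent = {#522, #549, #649, #757}

From (3): #649 ∈ archived.
(5) (exactly one): #320 ∉ archived.
(8) (exactly one): #757 ∉ archived.
(9): #649 ∈ urgent.
(6): only 3 candidates remain for archived, so all are in.
Suppose #320 ∈ urgent: no assignment then satisfies all the clues, so #320 ∉ urgent.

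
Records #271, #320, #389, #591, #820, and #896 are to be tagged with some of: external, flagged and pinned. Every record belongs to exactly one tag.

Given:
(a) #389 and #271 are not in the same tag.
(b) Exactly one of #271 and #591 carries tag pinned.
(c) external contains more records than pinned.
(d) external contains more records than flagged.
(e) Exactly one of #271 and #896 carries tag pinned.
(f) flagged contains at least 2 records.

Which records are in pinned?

pinned = {#271}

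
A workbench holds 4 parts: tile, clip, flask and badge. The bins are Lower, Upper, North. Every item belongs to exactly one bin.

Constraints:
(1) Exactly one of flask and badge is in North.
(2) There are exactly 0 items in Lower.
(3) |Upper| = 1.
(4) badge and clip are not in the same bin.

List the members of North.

North = {clip, flask, tile}

(2): Lower already has 0, so the rest are out.
Suppose tile ∉ North: no assignment then satisfies all the clues, so tile ∈ North.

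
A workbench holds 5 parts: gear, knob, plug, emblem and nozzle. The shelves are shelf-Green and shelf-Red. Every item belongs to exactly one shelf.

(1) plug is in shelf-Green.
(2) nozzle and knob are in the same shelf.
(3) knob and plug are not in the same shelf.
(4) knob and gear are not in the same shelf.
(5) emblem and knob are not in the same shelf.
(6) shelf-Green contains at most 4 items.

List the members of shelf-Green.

shelf-Green = {emblem, gear, plug}

From (1): plug ∈ shelf-Green.
(3): knob ∉ shelf-Green.
Only one shelf left: knob ∈ shelf-Red.
(2): nozzle matches knob: nozzle ∉ shelf-Green.
(2): nozzle matches knob: nozzle ∈ shelf-Red.
(4): gear ∉ shelf-Red.
(5): emblem ∉ shelf-Red.
Only one shelf left: gear ∈ shelf-Green.
Only one shelf left: emblem ∈ shelf-Green.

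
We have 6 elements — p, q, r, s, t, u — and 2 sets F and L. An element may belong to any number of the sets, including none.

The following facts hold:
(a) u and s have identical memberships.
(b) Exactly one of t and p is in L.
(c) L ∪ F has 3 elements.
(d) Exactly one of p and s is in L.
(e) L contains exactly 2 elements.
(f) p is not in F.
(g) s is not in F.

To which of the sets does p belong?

p: L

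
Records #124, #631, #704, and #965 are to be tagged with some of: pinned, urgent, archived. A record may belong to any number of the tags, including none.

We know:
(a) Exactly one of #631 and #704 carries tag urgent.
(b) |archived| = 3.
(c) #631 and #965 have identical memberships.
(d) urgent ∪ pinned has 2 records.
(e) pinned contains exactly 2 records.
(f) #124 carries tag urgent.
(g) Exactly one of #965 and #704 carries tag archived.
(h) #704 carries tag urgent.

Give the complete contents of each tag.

pinned = {#124, #704}; urgent = {#124, #704}; archived = {#124, #631, #965}

From (f): #124 ∈ urgent.
From (h): #704 ∈ urgent.
(a) (exactly one): #631 ∉ urgent.
(c): #965 matches #631: #965 ∉ urgent.
Suppose #124 ∉ pinned: no assignment then satisfies all the clues, so #124 ∈ pinned.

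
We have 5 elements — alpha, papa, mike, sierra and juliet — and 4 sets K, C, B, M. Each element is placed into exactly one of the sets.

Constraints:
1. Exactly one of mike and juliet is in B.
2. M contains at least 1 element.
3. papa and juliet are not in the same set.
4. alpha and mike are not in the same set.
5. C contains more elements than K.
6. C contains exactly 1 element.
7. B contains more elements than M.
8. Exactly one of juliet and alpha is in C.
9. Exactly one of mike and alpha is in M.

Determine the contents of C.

C = {juliet}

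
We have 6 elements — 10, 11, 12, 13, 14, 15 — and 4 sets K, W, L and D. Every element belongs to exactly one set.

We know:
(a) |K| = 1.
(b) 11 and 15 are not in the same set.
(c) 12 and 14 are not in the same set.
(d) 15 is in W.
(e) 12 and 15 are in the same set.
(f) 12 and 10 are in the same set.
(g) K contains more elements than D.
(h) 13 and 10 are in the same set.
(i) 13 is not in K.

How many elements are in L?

1

From (d): 15 ∈ W.
From (i): 13 ∉ K.
(b): 11 ∉ W.
(e): 12 matches 15: 12 ∉ K.
(e): 12 matches 15: 12 ∈ W.
(f): 10 matches 12: 10 ∉ K.
(f): 10 matches 12: 10 ∈ W.
(h): 13 matches 10: 13 ∈ W.
(c): 14 ∉ W.
Suppose 11 ∈ D: no assignment then satisfies all the clues, so 11 ∉ D.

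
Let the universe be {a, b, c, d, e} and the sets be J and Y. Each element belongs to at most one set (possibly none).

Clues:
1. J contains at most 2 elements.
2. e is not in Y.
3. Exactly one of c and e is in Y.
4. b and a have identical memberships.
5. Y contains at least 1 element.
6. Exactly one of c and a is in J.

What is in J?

J = {a, b}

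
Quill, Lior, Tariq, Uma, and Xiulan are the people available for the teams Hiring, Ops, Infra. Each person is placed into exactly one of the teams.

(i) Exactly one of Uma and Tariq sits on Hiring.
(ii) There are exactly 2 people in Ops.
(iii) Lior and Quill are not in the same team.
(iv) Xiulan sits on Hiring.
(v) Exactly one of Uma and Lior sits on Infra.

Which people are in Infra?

From (iv): Xiulan ∈ Hiring.
Suppose Quill ∈ Infra: no assignment then satisfies all the clues, so Quill ∉ Infra.

Infra = {Lior}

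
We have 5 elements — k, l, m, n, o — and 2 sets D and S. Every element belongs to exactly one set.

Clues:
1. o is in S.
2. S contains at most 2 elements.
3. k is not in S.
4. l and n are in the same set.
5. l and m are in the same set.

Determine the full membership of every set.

D = {k, l, m, n}; S = {o}

From (1): o ∈ S.
From (3): k ∉ S.
Only one set left: k ∈ D.
Suppose l ∉ D: no assignment then satisfies all the clues, so l ∈ D.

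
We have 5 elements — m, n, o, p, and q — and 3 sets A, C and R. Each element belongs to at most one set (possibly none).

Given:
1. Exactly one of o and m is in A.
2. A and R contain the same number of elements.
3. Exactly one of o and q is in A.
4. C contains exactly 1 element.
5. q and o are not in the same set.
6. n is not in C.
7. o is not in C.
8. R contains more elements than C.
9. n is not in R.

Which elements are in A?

A = {n, o}

From (6): n ∉ C.
From (7): o ∉ C.
From (9): n ∉ R.
Suppose m ∈ A: no assignment then satisfies all the clues, so m ∉ A.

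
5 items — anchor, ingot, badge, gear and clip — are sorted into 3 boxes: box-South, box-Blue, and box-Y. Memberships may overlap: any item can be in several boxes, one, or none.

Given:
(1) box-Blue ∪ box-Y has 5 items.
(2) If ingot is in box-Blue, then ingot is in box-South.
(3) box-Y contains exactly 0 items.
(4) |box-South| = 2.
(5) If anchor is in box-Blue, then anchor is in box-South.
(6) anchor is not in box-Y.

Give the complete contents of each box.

box-South = {anchor, ingot}; box-Blue = {anchor, badge, clip, gear, ingot}; box-Y = {}

From (6): anchor ∉ box-Y.
(3): box-Y already has 0, so the rest are out.
Suppose anchor ∉ box-South: no assignment then satisfies all the clues, so anchor ∈ box-South.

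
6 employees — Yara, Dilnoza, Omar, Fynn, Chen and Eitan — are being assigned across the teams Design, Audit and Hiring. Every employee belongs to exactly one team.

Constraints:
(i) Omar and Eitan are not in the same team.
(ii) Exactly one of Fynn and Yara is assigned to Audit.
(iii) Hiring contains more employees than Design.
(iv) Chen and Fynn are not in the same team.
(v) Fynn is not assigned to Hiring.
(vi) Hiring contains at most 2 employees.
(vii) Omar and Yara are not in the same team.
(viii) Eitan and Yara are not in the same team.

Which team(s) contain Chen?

Chen: Hiring

From (v): Fynn ∉ Hiring.
Suppose Chen ∈ Design: no assignment then satisfies all the clues, so Chen ∉ Design.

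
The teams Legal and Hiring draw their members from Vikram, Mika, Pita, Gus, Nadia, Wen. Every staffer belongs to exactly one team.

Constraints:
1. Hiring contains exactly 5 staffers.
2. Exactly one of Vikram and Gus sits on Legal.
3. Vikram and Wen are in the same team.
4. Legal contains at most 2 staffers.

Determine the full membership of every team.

Legal = {Gus}; Hiring = {Mika, Nadia, Pita, Vikram, Wen}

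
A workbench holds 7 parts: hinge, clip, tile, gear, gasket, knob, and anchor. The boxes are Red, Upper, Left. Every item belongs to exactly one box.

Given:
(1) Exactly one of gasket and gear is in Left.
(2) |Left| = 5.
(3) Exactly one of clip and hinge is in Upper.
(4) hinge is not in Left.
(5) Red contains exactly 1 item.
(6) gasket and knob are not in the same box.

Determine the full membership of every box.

Red = {gasket}; Upper = {hinge}; Left = {anchor, clip, gear, knob, tile}

From (4): hinge ∉ Left.
Suppose hinge ∈ Red: no assignment then satisfies all the clues, so hinge ∉ Red.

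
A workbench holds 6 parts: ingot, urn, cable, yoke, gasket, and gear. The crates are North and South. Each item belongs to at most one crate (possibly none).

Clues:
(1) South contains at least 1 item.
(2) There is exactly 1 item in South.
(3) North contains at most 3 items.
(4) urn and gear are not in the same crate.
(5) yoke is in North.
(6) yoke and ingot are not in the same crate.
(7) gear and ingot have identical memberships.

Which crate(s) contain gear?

From (5): yoke ∈ North.
(6): ingot ∉ North.
(7): gear matches ingot: gear ∉ North.
Suppose gear ∈ South: no assignment then satisfies all the clues, so gear ∉ South.

gear: none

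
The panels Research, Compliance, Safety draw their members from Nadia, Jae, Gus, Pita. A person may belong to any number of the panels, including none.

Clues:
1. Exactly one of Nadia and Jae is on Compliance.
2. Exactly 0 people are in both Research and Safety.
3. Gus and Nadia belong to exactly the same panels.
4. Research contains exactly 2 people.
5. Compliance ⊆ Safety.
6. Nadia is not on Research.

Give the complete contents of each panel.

Research = {Jae, Pita}; Compliance = {Gus, Nadia}; Safety = {Gus, Nadia}

From (6): Nadia ∉ Research.
(3): Gus matches Nadia: Gus ∉ Research.
(4): only 2 candidates remain for Research, so all are in.
Suppose Nadia ∉ Compliance: no assignment then satisfies all the clues, so Nadia ∈ Compliance.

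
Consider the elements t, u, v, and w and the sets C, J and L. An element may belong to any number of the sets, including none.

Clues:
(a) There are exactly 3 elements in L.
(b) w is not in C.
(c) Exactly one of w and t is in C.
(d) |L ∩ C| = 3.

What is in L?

L = {t, u, v}

From (b): w ∉ C.
(c) (exactly one): t ∈ C.
Suppose t ∉ L: no assignment then satisfies all the clues, so t ∈ L.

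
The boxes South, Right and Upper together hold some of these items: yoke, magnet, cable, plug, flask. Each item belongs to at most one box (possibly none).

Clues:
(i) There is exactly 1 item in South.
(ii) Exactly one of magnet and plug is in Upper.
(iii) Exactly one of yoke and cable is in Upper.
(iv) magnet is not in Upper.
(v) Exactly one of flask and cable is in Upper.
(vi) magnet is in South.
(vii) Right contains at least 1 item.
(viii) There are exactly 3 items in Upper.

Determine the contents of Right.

Right = {cable}

From (iv): magnet ∉ Upper.
From (vi): magnet ∈ South.
(i): South already has 1, so the rest are out.
(ii) (exactly one): plug ∈ Upper.
Suppose yoke ∈ Right: no assignment then satisfies all the clues, so yoke ∉ Right.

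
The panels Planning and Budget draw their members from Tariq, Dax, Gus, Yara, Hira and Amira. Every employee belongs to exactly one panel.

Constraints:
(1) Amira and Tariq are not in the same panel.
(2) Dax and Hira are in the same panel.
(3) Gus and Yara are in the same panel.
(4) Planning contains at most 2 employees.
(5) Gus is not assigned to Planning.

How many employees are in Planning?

1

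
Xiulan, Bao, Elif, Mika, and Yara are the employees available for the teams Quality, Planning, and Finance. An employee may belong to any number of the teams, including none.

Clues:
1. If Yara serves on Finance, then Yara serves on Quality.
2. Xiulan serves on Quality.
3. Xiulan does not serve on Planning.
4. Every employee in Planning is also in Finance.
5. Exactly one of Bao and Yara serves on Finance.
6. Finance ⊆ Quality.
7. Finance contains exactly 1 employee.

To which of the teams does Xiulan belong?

Xiulan: Quality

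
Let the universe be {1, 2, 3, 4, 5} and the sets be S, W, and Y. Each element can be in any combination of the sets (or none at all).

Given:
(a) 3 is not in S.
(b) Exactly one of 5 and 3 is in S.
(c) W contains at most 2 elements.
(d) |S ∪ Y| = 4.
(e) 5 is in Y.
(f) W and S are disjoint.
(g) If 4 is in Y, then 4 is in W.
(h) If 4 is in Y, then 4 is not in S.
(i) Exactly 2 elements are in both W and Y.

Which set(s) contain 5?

From (a): 3 ∉ S.
From (e): 5 ∈ Y.
(b) (exactly one): 5 ∈ S.
(f) (disjoint): 5 ∉ W.

5: S, Y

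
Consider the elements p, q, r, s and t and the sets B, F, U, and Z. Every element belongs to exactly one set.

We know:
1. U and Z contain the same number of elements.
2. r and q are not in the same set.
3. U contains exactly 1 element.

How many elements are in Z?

1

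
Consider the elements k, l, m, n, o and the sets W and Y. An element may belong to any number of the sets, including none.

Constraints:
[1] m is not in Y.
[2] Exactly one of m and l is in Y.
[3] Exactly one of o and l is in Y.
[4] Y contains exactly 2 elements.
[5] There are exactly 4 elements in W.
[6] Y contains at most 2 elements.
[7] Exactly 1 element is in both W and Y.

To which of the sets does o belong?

o: W

From (1): m ∉ Y.
(2) (exactly one): l ∈ Y.
(3) (exactly one): o ∉ Y.
Suppose o ∉ W: no assignment then satisfies all the clues, so o ∈ W.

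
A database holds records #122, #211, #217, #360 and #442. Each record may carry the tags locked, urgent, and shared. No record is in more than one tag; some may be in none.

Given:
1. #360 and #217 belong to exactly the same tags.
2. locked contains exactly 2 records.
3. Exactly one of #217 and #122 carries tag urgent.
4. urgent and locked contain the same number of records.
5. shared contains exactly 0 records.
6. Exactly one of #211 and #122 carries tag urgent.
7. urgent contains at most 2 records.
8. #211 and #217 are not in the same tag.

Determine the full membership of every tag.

(5): shared already has 0, so the rest are out.
Suppose #122 ∈ locked: no assignment then satisfies all the clues, so #122 ∉ locked.

locked = {#217, #360}; urgent = {#122, #442}; shared = {}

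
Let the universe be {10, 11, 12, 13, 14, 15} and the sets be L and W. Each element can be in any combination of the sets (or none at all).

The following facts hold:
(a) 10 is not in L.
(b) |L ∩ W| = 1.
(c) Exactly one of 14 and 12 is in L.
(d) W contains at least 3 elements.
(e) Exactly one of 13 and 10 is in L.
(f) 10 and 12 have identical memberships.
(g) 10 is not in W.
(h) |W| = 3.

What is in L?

From (a): 10 ∉ L.
From (g): 10 ∉ W.
(e) (exactly one): 13 ∈ L.
(f): 12 matches 10: 12 ∉ L.
(f): 12 matches 10: 12 ∉ W.
(c) (exactly one): 14 ∈ L.
Suppose 11 ∈ L: no assignment then satisfies all the clues, so 11 ∉ L.

L = {13, 14}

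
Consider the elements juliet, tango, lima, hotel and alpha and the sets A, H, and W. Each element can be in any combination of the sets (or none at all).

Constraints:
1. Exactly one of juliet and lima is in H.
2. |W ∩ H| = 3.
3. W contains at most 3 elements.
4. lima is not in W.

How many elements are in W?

3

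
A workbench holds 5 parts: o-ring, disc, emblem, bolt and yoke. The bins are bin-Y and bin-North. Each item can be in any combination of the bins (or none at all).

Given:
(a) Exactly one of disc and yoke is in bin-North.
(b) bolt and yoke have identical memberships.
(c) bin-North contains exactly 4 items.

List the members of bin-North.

bin-North = {bolt, emblem, o-ring, yoke}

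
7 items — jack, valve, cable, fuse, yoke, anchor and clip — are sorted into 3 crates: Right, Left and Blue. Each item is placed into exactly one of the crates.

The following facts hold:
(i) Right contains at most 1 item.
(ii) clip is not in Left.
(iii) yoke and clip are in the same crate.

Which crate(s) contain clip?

clip: Blue

From (ii): clip ∉ Left.
(iii): yoke matches clip: yoke ∉ Left.
Suppose clip ∈ Right: no assignment then satisfies all the clues, so clip ∉ Right.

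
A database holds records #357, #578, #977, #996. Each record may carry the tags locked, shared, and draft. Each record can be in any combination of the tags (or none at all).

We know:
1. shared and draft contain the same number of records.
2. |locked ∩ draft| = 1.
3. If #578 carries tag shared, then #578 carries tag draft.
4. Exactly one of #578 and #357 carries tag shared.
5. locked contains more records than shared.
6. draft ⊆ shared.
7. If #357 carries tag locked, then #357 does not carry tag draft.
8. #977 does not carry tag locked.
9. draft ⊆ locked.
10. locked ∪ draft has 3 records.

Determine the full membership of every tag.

locked = {#357, #578, #996}; shared = {#578}; draft = {#578}

From (8): #977 ∉ locked.
(9) contrapositive: #977 ∉ draft.
Suppose #357 ∉ locked: no assignment then satisfies all the clues, so #357 ∈ locked.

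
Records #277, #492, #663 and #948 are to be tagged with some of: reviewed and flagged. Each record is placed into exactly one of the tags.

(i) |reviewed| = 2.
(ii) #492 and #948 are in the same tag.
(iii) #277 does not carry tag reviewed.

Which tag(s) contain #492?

From (iii): #277 ∉ reviewed.
Only one tag left: #277 ∈ flagged.
Suppose #492 ∉ reviewed: no assignment then satisfies all the clues, so #492 ∈ reviewed.

#492: reviewed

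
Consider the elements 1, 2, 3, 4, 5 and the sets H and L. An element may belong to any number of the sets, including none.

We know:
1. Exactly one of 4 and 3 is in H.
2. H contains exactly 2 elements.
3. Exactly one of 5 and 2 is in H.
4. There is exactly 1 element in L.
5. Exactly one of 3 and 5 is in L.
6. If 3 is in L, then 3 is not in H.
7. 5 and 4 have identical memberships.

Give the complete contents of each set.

H = {4, 5}; L = {3}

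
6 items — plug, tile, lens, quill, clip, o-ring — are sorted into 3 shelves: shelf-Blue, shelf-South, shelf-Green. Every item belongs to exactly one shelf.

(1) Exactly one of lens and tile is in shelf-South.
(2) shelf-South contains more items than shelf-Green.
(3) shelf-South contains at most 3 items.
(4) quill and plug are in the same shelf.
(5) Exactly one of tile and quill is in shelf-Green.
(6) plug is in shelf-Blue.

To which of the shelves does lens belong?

From (6): plug ∈ shelf-Blue.
(4): quill matches plug: quill ∈ shelf-Blue.
(5) (exactly one): tile ∈ shelf-Green.
(1) (exactly one): lens ∈ shelf-South.

lens: shelf-South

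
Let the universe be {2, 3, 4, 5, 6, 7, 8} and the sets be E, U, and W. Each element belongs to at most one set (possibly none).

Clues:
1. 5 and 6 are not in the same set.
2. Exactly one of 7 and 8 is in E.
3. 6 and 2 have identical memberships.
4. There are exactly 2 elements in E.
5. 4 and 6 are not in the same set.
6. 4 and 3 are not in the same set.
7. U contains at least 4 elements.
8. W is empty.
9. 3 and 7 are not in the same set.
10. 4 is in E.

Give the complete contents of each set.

E = {4, 7}; U = {2, 3, 6, 8}; W = {}

From (10): 4 ∈ E.
(5): 6 ∉ E.
(6): 3 ∉ E.
(8): W already has 0, so the rest are out.
(3): 2 matches 6: 2 ∉ E.
Suppose 2 ∉ U: no assignment then satisfies all the clues, so 2 ∈ U.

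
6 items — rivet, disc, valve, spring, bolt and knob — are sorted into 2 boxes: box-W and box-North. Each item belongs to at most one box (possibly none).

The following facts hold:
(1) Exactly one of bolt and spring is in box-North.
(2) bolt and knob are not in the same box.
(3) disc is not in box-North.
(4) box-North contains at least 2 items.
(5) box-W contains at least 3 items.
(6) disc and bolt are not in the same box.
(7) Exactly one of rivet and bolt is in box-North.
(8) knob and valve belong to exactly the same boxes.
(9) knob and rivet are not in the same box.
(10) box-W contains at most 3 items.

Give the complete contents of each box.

box-W = {disc, knob, valve}; box-North = {rivet, spring}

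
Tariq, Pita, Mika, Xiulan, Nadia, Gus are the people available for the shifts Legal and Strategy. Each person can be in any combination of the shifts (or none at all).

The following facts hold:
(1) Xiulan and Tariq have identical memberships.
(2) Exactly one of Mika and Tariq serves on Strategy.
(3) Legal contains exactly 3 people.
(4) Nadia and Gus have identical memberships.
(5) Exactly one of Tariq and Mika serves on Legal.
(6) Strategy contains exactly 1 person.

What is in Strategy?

Strategy = {Mika}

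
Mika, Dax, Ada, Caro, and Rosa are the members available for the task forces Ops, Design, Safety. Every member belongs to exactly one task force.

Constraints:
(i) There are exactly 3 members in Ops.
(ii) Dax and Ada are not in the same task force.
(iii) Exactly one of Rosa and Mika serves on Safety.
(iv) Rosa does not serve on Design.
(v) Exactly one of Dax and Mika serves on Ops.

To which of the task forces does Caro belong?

Caro: Ops

From (iv): Rosa ∉ Design.
Suppose Caro ∉ Ops: no assignment then satisfies all the clues, so Caro ∈ Ops.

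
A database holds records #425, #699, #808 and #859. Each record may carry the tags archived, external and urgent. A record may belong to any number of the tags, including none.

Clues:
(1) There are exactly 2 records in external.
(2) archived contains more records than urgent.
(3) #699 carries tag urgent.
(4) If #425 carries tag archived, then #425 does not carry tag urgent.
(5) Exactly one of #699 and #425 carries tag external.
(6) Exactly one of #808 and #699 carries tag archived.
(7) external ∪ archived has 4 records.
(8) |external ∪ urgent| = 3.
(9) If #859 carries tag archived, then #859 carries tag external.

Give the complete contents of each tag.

From (3): #699 ∈ urgent.
Suppose #425 ∉ archived: no assignment then satisfies all the clues, so #425 ∈ archived.

archived = {#425, #808, #859}; external = {#699, #859}; urgent = {#699, #808}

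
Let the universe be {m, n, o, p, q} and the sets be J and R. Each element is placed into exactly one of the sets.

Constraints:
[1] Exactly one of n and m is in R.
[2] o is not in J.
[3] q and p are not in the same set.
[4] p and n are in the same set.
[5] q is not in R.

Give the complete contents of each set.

J = {m, q}; R = {n, o, p}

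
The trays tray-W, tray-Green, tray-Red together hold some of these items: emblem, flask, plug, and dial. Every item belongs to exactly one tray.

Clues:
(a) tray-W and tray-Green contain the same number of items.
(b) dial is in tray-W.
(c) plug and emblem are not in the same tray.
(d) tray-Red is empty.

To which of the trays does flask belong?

flask: tray-Green

From (b): dial ∈ tray-W.
(d): tray-Red already has 0, so the rest are out.
Suppose flask ∈ tray-W: no assignment then satisfies all the clues, so flask ∉ tray-W.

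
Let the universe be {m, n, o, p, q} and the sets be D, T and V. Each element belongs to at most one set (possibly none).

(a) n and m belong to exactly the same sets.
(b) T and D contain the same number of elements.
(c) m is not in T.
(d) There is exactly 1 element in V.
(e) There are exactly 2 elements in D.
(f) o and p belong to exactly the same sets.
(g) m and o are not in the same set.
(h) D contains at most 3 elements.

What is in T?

T = {o, p}

From (c): m ∉ T.
(a): n matches m: n ∉ T.
Suppose o ∉ T: no assignment then satisfies all the clues, so o ∈ T.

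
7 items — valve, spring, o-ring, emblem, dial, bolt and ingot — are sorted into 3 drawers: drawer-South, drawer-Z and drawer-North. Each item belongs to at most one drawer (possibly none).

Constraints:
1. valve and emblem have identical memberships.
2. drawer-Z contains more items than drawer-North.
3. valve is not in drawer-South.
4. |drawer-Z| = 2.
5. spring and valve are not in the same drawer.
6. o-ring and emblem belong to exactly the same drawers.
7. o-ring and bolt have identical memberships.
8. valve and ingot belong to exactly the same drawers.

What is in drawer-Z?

drawer-Z = {dial, spring}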